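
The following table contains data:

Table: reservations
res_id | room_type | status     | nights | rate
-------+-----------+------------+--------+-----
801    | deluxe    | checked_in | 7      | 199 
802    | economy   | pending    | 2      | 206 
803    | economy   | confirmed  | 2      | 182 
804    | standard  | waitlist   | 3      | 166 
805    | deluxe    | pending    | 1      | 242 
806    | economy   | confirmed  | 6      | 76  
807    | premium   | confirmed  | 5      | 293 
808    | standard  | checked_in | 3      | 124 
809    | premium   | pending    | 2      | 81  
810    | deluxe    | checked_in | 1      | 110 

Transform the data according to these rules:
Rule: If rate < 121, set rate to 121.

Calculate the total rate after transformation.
1775

Step 1: 3 records have rate < 121
Step 2: These records originally summed to 267
Step 3: After setting to minimum: 3 × 121 = 363
Step 4: Unaffected records sum: 1412
Step 5: Final sum = 363 + 1412 = 1775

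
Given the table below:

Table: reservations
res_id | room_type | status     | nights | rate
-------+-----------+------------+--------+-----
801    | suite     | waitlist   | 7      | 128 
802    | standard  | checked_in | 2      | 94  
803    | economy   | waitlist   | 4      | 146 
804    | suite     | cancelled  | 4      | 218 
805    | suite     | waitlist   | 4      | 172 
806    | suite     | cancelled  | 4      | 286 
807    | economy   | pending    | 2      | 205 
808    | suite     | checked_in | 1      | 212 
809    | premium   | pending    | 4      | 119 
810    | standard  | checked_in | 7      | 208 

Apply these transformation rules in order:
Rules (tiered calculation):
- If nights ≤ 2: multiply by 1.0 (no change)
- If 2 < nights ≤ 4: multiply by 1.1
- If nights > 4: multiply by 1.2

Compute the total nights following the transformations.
43.8

Step 1: Tier 1 (nights ≤ 2): 3 records, sum = 5 × 1.0 = 5.0
Step 2: Tier 2 (2 < nights ≤ 4): 5 records, sum = 20 × 1.1 = 22.0
Step 3: Tier 3 (nights > 4): 2 records, sum = 14 × 1.2 = 16.8
Step 4: Final sum = 5.0 + 22.0 + 16.8 = 43.8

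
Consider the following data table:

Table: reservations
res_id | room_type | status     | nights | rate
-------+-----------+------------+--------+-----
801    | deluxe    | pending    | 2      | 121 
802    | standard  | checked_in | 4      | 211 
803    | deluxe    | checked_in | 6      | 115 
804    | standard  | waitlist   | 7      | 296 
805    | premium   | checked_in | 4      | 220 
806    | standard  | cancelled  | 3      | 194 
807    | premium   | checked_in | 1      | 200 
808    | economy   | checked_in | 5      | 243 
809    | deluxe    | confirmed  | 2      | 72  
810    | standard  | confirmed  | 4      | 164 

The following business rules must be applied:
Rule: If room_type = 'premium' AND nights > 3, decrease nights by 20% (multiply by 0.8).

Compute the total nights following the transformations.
37.2

Step 1: Find records where room_type = 'premium' AND nights > 3
Step 2: 1 records match, summing to 4
Step 3: After multiplier: 4 × 0.8 = 3.2
Step 4: Unaffected records sum: 34
Step 5: Final sum = 3.2 + 34 = 37.2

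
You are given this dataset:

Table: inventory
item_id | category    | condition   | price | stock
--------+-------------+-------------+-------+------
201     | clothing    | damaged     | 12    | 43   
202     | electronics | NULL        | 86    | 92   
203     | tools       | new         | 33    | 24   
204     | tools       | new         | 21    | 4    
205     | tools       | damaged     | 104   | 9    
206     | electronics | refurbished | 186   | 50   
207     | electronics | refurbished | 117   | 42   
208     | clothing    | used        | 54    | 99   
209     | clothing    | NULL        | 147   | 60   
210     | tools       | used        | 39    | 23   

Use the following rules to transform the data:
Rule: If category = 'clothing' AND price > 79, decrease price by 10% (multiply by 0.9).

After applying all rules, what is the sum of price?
784.3

Step 1: Find records where category = 'clothing' AND price > 79
Step 2: 1 records match, summing to 147
Step 3: After multiplier: 147 × 0.9 = 132.3
Step 4: Unaffected records sum: 652
Step 5: Final sum = 132.3 + 652 = 784.3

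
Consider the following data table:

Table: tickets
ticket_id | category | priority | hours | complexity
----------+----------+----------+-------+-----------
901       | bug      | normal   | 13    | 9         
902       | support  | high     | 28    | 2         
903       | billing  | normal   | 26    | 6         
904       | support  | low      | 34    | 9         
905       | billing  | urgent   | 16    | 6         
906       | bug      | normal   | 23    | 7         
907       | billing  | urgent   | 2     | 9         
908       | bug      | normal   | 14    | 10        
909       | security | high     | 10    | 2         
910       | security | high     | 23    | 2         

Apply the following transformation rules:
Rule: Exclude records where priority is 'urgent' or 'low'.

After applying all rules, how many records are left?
7

Step 1: Count records to exclude
  - 2 (urgent) + 1 (low) = 3 records
Step 2: Total records: 10
Step 3: Remaining = 10 - 3 = 7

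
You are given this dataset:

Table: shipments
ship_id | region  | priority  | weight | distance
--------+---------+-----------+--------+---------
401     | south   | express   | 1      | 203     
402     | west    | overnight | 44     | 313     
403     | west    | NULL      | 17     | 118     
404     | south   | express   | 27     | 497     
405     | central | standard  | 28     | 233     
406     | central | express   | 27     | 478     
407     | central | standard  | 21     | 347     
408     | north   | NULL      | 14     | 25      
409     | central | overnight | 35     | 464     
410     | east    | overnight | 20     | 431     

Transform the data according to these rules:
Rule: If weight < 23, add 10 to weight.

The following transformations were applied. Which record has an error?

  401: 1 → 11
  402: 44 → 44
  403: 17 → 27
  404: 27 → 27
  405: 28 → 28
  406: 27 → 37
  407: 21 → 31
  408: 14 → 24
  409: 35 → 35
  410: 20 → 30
Record 406 has an error. The correct transformed value should be 27, not 37.

Step 1: Check each record against the rule
Step 2: Record 406 has weight = 27
Step 3: Since 27 >= 23, the bonus should not have been applied
Step 4: Correct value = 27, but claimed value = 37
Conclusion: Record 406 has the error.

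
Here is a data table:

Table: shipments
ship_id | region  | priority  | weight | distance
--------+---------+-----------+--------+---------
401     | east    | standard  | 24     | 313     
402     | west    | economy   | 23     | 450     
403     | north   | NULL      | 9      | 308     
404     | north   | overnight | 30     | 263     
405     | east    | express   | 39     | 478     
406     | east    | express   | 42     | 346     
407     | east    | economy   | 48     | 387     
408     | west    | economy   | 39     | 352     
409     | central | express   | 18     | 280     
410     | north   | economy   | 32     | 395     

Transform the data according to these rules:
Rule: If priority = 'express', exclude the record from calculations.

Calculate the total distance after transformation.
2468

Step 1: Identify records where priority = 'express'
Step 2: The excluded records sum to 1104
Step 3: Original total distance = 3572
Step 4: Remaining total = 3572 - 1104 = 2468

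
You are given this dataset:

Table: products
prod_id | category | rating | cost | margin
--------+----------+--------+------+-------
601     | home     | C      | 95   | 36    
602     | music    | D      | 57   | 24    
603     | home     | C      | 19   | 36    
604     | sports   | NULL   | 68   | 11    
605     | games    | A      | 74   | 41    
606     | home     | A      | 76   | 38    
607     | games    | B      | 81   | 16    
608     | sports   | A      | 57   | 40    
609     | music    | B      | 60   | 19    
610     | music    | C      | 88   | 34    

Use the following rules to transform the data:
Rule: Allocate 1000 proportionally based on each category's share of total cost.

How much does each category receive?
games: 229.63, home: 281.48, music: 303.7, sports: 185.19

Step 1: Calculate total cost = 675
Step 2: Calculate each category's proportion:
  games: 155/675 = 22.96% → 229.63
  home: 190/675 = 28.15% → 281.48
  music: 205/675 = 30.37% → 303.7
  sports: 125/675 = 18.52% → 185.19
Step 3: Verify: sum of allocations ≈ 1000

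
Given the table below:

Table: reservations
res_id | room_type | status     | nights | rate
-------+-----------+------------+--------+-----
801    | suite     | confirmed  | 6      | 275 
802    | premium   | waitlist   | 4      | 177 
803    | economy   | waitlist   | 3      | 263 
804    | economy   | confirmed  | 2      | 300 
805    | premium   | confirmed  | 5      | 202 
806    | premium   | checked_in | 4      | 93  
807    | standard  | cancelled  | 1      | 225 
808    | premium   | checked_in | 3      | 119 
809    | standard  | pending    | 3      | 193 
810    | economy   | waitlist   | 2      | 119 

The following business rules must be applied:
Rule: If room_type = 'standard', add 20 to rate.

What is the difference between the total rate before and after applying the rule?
40

Step 1: Original sum of rate = 1966
Step 2: 2 records have room_type = 'standard'
Step 3: Each affected record changes by 20
Step 4: Total change = 2 × 20 = 40
Step 5: New sum = 1966 + 40 = 2006
Step 6: Difference = |2006 - 1966| = 40
        (Sum increased by 40)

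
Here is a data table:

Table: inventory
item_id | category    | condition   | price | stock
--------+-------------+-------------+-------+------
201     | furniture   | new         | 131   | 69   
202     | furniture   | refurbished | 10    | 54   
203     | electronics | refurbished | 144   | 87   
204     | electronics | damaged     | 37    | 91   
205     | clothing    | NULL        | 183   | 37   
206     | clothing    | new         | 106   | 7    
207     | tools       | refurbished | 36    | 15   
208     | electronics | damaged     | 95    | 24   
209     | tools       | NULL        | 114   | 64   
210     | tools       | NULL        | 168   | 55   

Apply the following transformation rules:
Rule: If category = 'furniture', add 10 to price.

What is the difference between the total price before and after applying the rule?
20

Step 1: Original sum of price = 1024
Step 2: 2 records have category = 'furniture'
Step 3: Each affected record changes by 10
Step 4: Total change = 2 × 10 = 20
Step 5: New sum = 1024 + 20 = 1044
Step 6: Difference = |1044 - 1024| = 20
        (Sum increased by 20)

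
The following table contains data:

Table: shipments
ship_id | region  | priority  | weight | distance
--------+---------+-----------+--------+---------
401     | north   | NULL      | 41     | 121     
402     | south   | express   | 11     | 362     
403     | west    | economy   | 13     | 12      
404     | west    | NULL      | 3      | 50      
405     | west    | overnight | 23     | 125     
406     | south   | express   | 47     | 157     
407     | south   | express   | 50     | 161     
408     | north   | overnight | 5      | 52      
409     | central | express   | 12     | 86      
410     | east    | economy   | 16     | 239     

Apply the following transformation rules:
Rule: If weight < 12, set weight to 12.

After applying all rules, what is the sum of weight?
238

Step 1: 3 records have weight < 12
Step 2: These records originally summed to 19
Step 3: After setting to minimum: 3 × 12 = 36
Step 4: Unaffected records sum: 202
Step 5: Final sum = 36 + 202 = 238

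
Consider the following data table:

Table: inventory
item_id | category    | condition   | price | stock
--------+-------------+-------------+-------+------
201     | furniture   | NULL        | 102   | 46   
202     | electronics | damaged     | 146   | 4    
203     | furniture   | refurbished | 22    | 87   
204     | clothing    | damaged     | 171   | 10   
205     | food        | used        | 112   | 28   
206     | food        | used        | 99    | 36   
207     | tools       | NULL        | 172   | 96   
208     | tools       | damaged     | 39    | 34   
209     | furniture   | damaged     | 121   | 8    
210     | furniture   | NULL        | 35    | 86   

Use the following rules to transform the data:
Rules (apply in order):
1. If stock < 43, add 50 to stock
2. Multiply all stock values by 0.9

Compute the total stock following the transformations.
661.5

Step 1: Apply Rule 1 - Add 50 to records with stock < 43
  - 6 records affected: 120 + (6 × 50) = 420
  - Unaffected records: 315
  - Sum after Rule 1: 735
Step 2: Apply Rule 2 - Multiply all by 0.9
  - 735 × 0.9 = 661.5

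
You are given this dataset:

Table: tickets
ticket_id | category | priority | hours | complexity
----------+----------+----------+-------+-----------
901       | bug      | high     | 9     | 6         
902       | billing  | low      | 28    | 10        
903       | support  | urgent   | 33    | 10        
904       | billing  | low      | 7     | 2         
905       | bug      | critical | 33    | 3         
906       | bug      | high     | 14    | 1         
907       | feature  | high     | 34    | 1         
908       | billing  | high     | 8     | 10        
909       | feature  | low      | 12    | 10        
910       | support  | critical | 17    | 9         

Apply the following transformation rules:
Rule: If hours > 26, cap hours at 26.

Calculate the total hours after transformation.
171

Step 1: 4 records have hours > 26
Step 2: These records originally summed to 128
Step 3: After capping: 4 × 26 = 104
Step 4: Unaffected records sum: 67
Step 5: Final sum = 104 + 67 = 171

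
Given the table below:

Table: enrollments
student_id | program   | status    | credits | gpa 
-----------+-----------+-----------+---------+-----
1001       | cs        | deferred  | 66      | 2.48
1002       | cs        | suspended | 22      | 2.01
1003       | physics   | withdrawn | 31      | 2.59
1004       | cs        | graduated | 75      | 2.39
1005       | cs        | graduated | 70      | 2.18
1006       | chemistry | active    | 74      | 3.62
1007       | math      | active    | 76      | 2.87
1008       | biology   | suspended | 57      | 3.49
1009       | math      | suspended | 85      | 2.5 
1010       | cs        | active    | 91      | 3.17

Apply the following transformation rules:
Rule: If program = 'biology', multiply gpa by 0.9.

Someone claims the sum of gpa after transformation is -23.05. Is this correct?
No, the correct result is 26.95.

Step 1: Calculate the correct sum after transformation
Step 2: Apply multiplier 0.9 to records where program = 'biology'
Step 3: Correct result = 26.95
Step 4: Claimed result = -23.05
Step 5: 26.95 ≠ -23.05
Conclusion: The claimed result is incorrect. The correct answer is 26.95.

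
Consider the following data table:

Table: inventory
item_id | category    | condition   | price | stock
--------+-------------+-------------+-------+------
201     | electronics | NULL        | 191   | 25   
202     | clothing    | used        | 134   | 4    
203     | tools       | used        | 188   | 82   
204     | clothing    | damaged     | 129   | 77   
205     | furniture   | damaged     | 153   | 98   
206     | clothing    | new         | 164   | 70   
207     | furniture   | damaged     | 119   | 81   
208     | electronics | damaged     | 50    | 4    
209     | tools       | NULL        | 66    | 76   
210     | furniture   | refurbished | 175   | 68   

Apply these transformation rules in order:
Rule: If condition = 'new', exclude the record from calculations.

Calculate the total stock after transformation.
515

Step 1: Identify records where condition = 'new'
Step 2: The excluded records sum to 70
Step 3: Original total stock = 585
Step 4: Remaining total = 585 - 70 = 515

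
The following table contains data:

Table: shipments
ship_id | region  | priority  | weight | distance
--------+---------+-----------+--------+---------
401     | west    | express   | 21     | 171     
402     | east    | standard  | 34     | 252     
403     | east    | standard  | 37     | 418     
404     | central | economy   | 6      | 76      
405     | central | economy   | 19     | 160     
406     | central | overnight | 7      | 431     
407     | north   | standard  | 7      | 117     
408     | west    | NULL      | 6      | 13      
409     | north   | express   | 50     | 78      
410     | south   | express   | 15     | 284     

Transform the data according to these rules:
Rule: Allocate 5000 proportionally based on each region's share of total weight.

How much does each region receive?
central: 792.08, east: 1757.43, north: 1410.89, south: 371.29, west: 668.32

Step 1: Calculate total weight = 202
Step 2: Calculate each region's proportion:
  central: 32/202 = 15.84% → 792.08
  east: 71/202 = 35.15% → 1757.43
  north: 57/202 = 28.22% → 1410.89
  south: 15/202 = 7.43% → 371.29
  west: 27/202 = 13.37% → 668.32
Step 3: Verify: sum of allocations ≈ 5000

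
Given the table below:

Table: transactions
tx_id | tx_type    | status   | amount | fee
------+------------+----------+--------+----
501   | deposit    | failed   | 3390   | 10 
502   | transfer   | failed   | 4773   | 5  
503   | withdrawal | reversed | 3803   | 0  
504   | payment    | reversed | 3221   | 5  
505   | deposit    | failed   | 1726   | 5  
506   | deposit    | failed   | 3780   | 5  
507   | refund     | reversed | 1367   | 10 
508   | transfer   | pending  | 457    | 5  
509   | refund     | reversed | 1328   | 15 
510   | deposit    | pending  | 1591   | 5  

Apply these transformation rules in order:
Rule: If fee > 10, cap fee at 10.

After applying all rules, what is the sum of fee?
60

Step 1: 1 records have fee > 10
Step 2: These records originally summed to 15
Step 3: After capping: 1 × 10 = 10
Step 4: Unaffected records sum: 50
Step 5: Final sum = 10 + 50 = 60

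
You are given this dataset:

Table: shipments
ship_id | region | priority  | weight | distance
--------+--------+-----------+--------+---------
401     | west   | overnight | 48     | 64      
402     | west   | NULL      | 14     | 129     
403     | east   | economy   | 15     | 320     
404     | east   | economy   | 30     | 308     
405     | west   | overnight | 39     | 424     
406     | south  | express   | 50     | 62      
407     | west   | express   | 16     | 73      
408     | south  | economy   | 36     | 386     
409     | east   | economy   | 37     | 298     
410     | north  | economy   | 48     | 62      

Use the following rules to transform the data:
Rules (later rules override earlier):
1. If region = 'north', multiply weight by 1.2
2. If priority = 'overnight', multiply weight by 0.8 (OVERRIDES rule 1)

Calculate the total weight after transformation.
325.2

Step 1: Rule 2 takes priority for records with priority = 'overnight'
  - 2 records: 87 × 0.8 = 69.6
Step 2: Rule 1 applies to remaining records with region = 'north'
  - 1 records: 48 × 1.2 = 57.6
Step 3: Other records unchanged: 198
Step 4: Final sum = 69.6 + 57.6 + 198 = 325.2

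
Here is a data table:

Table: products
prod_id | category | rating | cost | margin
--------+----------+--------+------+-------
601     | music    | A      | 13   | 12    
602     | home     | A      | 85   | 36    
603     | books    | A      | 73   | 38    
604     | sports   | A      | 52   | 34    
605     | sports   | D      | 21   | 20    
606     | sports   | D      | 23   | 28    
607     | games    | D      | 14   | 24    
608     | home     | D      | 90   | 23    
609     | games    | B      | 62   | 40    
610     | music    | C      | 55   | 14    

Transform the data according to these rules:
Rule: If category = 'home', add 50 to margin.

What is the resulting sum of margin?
369

Step 1: Count records where category = 'home': 2
Step 2: Total bonus added: 2 × 50 = 100
Step 3: Original sum of margin: 269
Step 4: Final sum = 269 + 100 = 369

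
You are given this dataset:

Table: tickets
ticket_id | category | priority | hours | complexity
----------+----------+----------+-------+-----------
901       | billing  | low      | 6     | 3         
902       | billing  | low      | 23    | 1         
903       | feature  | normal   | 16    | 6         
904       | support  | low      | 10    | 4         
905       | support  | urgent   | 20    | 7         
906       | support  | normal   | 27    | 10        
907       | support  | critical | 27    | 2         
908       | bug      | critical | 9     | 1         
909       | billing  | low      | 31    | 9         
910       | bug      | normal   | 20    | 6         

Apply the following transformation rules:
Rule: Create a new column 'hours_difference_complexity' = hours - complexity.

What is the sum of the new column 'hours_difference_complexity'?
140

Step 1: For each record, compute hours - complexity
Example calculations:
  6 - 3 = 3
  23 - 1 = 22
  16 - 6 = 10
  ...
Step 2: Sum all derived values
Step 3: Total = 140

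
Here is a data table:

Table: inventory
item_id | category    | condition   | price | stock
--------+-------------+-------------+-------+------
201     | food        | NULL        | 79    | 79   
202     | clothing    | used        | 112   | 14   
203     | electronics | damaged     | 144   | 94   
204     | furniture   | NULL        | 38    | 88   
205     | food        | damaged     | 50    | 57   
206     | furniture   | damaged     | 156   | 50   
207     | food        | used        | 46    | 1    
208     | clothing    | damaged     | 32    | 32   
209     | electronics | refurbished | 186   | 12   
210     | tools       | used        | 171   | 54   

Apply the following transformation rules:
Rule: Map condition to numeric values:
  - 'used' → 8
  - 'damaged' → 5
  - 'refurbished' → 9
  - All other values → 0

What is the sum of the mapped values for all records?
53

Step 1: Apply mapping to each record
Step 2: Count by status:
  'used': 3 records × 8 = 24
  'damaged': 4 records × 5 = 20
  'refurbished': 1 records × 9 = 9
Step 3: Sum all mapped values = 53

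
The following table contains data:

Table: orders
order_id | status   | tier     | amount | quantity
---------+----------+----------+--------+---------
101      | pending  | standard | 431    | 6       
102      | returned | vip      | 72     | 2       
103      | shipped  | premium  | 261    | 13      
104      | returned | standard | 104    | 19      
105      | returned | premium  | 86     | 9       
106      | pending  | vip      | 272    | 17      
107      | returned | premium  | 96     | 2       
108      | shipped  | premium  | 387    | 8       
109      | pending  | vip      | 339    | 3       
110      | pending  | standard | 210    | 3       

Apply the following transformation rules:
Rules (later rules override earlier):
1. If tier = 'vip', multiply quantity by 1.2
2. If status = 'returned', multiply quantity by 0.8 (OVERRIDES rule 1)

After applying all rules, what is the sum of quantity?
79.6

Step 1: Rule 2 takes priority for records with status = 'returned'
  - 4 records: 32 × 0.8 = 25.6
Step 2: Rule 1 applies to remaining records with tier = 'vip'
  - 2 records: 20 × 1.2 = 24.0
Step 3: Other records unchanged: 30
Step 4: Final sum = 25.6 + 24.0 + 30 = 79.6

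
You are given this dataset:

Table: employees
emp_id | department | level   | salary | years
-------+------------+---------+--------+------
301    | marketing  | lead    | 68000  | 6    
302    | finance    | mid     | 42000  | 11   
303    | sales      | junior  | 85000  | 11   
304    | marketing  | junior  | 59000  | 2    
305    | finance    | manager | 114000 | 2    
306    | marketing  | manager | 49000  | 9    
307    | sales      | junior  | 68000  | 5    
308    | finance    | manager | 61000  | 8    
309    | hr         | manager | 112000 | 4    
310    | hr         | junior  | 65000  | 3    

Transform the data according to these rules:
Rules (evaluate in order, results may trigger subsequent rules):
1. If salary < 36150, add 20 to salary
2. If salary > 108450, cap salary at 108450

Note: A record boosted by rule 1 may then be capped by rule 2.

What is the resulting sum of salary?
713900

Step 1: Apply rule 1 to records with salary < 36150
  - 0 records get bonus of 20
  - Of these, 0 records then exceed 108450 and get capped
Step 2: Apply rule 2 to records with salary > 108450
  - 2 records (original) are capped
Step 3: Calculate final sum = 713900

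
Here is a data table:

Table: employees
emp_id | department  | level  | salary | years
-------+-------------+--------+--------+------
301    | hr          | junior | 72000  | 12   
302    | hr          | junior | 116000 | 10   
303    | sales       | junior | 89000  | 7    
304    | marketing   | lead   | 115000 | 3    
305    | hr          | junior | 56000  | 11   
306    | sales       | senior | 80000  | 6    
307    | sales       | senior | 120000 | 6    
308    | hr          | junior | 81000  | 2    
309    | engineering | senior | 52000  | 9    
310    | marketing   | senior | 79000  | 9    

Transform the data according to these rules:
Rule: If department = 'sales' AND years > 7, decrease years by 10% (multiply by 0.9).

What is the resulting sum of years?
75

Step 1: Find records where department = 'sales' AND years > 7
Step 2: 0 records match, summing to 0
Step 3: After multiplier: 0 × 0.9 = 0.0
Step 4: Unaffected records sum: 75
Step 5: Final sum = 0.0 + 75 = 75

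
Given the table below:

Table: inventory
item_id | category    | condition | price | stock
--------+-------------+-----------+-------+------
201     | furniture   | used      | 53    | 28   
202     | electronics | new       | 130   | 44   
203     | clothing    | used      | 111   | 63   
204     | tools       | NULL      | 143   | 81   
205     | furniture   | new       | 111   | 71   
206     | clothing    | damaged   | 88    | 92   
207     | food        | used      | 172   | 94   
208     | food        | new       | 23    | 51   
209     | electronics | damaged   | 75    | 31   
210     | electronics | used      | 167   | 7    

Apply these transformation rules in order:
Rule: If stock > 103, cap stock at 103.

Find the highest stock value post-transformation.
94

Step 1: Original maximum stock = 94
Step 2: Check cap of 103 against maximum
Step 3: No records exceed the cap (max 94 <= cap 103), so no capping applies
Step 4: Maximum after transformation = 94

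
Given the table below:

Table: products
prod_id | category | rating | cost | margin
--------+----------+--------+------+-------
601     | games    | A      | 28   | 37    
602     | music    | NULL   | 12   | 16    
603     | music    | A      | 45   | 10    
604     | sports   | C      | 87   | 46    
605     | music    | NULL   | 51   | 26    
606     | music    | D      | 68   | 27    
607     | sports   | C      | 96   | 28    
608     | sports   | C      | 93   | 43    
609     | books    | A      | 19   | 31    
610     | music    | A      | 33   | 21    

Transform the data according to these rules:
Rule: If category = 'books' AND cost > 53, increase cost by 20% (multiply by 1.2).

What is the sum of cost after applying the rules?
532

Step 1: Find records where category = 'books' AND cost > 53
Step 2: 0 records match, summing to 0
Step 3: After multiplier: 0 × 1.2 = 0.0
Step 4: Unaffected records sum: 532
Step 5: Final sum = 0.0 + 532 = 532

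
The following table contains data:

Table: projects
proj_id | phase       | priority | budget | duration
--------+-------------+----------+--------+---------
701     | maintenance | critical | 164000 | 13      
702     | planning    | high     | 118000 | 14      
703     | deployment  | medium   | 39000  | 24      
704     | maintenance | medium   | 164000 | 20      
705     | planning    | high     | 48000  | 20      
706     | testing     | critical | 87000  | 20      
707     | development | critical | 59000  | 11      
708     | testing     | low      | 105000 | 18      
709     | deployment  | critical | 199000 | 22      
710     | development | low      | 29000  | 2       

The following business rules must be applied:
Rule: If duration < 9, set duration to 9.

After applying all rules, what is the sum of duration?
171

Step 1: 1 records have duration < 9
Step 2: These records originally summed to 2
Step 3: After setting to minimum: 1 × 9 = 9
Step 4: Unaffected records sum: 162
Step 5: Final sum = 9 + 162 = 171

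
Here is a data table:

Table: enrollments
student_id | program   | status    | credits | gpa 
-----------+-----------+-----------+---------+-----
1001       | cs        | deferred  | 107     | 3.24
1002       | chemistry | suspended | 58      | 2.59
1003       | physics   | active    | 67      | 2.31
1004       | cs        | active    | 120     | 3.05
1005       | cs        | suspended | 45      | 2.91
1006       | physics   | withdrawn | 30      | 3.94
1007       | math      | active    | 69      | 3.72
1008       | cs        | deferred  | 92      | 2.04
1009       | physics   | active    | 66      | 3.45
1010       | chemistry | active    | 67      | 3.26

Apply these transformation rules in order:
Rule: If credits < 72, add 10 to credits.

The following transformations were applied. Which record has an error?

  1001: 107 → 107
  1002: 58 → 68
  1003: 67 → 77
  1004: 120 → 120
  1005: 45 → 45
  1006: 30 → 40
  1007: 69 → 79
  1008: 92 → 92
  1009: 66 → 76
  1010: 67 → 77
Record 1005 has an error. The correct transformed value should be 55, not 45.

Step 1: Check each record against the rule
Step 2: Record 1005 has credits = 45
Step 3: Since 45 < 72, the bonus should have been applied
Step 4: Correct value = 55, but claimed value = 45
Conclusion: Record 1005 has the error.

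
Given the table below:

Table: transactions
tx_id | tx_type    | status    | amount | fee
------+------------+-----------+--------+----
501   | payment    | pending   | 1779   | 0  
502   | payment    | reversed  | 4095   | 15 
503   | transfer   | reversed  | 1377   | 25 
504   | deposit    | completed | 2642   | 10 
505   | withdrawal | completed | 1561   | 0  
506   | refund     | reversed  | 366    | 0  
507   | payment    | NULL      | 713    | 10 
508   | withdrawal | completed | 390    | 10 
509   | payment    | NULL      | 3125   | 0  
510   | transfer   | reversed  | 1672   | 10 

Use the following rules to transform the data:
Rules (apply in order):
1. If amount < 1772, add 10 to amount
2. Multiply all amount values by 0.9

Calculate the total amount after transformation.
16002.0

Step 1: Apply Rule 1 - Add 10 to records with amount < 1772
  - 6 records affected: 6079 + (6 × 10) = 6139
  - Unaffected records: 11641
  - Sum after Rule 1: 17780
Step 2: Apply Rule 2 - Multiply all by 0.9
  - 17780 × 0.9 = 16002.0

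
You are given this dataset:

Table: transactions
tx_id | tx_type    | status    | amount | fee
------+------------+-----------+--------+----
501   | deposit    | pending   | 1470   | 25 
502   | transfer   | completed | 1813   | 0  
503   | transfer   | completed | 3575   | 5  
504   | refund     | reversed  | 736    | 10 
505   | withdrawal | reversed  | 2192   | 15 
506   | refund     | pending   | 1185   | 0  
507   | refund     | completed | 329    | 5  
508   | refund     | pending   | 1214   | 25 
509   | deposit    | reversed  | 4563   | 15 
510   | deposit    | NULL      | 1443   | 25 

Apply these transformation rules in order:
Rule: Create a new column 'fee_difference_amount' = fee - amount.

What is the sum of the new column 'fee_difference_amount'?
-18395

Step 1: For each record, compute fee - amount
Example calculations:
  25 - 1470 = -1445
  0 - 1813 = -1813
  5 - 3575 = -3570
  ...
Step 2: Sum all derived values
Step 3: Total = -18395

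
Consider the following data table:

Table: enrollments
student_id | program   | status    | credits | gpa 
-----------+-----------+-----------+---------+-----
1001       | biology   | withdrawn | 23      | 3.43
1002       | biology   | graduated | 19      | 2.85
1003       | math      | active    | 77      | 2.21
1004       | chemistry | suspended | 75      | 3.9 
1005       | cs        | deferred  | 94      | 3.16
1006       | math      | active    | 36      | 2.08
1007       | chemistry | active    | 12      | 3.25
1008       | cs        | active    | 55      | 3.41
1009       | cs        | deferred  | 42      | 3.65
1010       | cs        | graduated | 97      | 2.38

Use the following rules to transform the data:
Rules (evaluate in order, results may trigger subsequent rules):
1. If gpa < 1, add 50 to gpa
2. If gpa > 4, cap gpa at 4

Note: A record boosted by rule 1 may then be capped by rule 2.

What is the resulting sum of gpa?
30.32

Step 1: Apply rule 1 to records with gpa < 1
  - 0 records get bonus of 50
  - Of these, 0 records then exceed 4 and get capped
Step 2: Apply rule 2 to records with gpa > 4
  - 0 records (original) are capped
Step 3: Calculate final sum = 30.32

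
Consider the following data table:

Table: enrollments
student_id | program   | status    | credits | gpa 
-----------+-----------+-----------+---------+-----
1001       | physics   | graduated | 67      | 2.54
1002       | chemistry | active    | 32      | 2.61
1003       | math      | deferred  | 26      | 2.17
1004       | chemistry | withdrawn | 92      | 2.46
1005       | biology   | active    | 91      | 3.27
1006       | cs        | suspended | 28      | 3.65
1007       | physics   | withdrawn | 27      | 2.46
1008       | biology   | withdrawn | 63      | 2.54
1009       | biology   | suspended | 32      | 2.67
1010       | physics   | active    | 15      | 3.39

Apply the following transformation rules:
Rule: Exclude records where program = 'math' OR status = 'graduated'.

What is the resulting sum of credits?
380

Step 1: Find records where program = 'math' OR status = 'graduated'
Step 2: 2 records match, summing to 93
Step 3: Original sum: 473
Step 4: Remaining sum = 473 - 93 = 380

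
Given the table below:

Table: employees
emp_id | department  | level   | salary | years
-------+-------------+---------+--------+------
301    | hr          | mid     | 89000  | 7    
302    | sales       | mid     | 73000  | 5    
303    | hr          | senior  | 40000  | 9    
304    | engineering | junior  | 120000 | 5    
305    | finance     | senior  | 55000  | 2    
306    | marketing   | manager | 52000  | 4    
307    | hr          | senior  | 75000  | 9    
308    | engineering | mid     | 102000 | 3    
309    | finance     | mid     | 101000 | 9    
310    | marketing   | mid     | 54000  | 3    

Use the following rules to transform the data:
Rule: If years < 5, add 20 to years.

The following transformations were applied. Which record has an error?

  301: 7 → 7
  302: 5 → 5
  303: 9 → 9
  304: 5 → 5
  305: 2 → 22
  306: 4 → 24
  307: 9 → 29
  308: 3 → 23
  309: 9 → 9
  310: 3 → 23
Record 307 has an error. The correct transformed value should be 9, not 29.

Step 1: Check each record against the rule
Step 2: Record 307 has years = 9
Step 3: Since 9 >= 5, the bonus should not have been applied
Step 4: Correct value = 9, but claimed value = 29
Conclusion: Record 307 has the error.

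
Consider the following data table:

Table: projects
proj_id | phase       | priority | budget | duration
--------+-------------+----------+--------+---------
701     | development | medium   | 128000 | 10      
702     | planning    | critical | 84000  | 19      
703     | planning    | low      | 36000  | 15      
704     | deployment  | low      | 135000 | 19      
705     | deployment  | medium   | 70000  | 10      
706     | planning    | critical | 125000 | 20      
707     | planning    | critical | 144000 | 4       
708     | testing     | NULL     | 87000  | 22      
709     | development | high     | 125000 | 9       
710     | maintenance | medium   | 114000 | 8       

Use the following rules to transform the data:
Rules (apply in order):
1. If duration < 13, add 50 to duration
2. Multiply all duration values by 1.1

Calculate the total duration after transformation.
424.6

Step 1: Apply Rule 1 - Add 50 to records with duration < 13
  - 5 records affected: 41 + (5 × 50) = 291
  - Unaffected records: 95
  - Sum after Rule 1: 386
Step 2: Apply Rule 2 - Multiply all by 1.1
  - 386 × 1.1 = 424.6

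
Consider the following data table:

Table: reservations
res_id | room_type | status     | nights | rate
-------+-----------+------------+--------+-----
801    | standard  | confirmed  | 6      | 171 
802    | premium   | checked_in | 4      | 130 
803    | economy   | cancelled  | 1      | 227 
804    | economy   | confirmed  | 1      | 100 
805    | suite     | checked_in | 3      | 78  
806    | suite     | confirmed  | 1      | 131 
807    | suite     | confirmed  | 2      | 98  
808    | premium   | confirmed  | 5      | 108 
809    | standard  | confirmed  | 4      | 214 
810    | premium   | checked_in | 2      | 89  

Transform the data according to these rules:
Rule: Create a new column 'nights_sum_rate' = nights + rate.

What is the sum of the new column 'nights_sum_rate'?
1375

Step 1: For each record, compute nights + rate
Example calculations:
  6 + 171 = 177
  4 + 130 = 134
  1 + 227 = 228
  ...
Step 2: Sum all derived values
Step 3: Total = 1375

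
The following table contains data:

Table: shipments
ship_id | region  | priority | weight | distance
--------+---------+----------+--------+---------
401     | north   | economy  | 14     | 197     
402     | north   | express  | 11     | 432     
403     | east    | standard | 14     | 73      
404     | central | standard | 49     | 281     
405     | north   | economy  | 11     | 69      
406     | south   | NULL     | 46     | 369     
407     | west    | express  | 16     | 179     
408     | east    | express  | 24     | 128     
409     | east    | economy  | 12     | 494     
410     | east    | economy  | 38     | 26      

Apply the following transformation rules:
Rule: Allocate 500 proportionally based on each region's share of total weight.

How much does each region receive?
central: 104.26, east: 187.23, north: 76.6, south: 97.87, west: 34.04

Step 1: Calculate total weight = 235
Step 2: Calculate each region's proportion:
  central: 49/235 = 20.85% → 104.26
  east: 88/235 = 37.45% → 187.23
  north: 36/235 = 15.32% → 76.6
  south: 46/235 = 19.57% → 97.87
  west: 16/235 = 6.81% → 34.04
Step 3: Verify: sum of allocations ≈ 500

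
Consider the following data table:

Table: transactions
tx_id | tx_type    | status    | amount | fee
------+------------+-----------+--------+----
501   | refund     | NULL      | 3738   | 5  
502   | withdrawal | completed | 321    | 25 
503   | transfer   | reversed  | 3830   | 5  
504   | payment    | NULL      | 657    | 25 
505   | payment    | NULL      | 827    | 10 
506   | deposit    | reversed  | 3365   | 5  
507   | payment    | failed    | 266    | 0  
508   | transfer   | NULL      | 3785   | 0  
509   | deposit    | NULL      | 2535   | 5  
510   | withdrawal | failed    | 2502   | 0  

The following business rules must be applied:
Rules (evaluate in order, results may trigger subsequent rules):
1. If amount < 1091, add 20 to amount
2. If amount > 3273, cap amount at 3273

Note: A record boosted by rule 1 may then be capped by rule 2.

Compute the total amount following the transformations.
20280

Step 1: Apply rule 1 to records with amount < 1091
  - 4 records get bonus of 20
  - Of these, 0 records then exceed 3273 and get capped
Step 2: Apply rule 2 to records with amount > 3273
  - 4 records (original) are capped
Step 3: Calculate final sum = 20280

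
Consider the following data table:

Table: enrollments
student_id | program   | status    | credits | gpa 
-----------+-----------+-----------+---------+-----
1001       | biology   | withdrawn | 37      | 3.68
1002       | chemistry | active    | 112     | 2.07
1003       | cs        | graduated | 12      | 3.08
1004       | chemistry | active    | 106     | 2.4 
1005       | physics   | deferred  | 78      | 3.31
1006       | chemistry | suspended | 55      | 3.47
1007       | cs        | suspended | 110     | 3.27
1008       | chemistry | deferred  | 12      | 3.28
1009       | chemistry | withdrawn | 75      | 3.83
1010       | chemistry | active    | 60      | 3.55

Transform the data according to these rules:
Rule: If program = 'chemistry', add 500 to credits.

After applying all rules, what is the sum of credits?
3657

Step 1: Count records where program = 'chemistry': 6
Step 2: Total bonus added: 6 × 500 = 3000
Step 3: Original sum of credits: 657
Step 4: Final sum = 657 + 3000 = 3657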